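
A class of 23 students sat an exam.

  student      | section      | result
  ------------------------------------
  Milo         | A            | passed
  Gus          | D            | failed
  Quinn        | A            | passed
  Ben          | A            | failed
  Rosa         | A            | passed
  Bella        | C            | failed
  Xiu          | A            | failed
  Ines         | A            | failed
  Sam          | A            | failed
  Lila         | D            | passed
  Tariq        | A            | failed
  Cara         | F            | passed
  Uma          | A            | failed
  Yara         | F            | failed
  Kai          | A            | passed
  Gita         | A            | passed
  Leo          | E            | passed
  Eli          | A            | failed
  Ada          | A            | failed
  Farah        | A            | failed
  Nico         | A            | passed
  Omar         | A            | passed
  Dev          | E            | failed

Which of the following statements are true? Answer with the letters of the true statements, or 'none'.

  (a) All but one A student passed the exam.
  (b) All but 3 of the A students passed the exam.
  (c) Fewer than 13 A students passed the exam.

|A| = 16, |A ∩ B| = 7, |A ∖ B| = 9.
(a) |A ∖ B| = 1: fails.
(b) |A ∖ B| = 3: fails.
(c) |A ∩ B| < 13: holds.

(c)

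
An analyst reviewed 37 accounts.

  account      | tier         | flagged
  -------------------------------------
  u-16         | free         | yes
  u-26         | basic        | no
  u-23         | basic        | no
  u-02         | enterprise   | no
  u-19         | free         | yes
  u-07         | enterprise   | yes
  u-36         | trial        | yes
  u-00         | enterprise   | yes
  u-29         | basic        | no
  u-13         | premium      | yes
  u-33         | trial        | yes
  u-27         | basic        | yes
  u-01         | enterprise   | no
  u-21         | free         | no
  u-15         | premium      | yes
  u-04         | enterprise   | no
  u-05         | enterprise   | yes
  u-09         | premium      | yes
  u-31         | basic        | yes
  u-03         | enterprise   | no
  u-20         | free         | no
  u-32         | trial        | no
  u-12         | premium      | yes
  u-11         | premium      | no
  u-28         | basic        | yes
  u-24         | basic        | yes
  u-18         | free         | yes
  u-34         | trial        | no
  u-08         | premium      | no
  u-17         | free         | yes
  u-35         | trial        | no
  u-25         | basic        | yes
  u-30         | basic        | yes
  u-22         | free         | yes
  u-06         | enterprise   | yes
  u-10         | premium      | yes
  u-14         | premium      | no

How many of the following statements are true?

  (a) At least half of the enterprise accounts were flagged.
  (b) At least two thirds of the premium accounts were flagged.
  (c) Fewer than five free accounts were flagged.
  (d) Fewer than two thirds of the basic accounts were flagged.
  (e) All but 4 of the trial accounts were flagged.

1

(a) enterprise: |A| = 8, |A ∩ B| = 4; needs |A ∩ B| ≥ |A ∖ B| — true.
(b) premium: |A| = 8, |A ∩ B| = 5; needs |A ∩ B| / |A| ≥ 2/3 — false.
(c) free: |A| = 7, |A ∩ B| = 5; needs |A ∩ B| < 5 — false.
(d) basic: |A| = 9, |A ∩ B| = 6; needs |A ∩ B| / |A| < 2/3 — false.
(e) trial: |A| = 5, |A ∩ B| = 2; needs |A ∖ B| = 4 — false.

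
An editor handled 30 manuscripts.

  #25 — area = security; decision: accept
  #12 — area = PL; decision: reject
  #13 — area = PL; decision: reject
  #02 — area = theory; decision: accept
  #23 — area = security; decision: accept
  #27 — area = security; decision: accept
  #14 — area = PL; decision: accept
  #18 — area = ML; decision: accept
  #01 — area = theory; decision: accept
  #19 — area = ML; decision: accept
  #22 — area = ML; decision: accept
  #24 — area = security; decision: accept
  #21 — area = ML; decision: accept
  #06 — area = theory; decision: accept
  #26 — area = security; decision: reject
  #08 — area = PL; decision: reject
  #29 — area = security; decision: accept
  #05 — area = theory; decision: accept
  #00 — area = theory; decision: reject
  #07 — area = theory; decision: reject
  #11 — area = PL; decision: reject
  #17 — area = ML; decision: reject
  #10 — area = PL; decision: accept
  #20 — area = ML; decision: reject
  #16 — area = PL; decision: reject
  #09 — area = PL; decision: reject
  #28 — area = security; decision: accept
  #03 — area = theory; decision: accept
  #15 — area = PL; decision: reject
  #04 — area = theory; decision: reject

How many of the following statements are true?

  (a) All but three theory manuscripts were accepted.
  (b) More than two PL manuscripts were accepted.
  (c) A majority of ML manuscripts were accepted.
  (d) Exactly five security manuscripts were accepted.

2

(a) theory: |A| = 8, |A ∩ B| = 5; needs |A ∖ B| = 3 — true.
(b) PL: |A| = 9, |A ∩ B| = 2; needs |A ∩ B| > 2 — false.
(c) ML: |A| = 6, |A ∩ B| = 4; needs |A ∩ B| > |A ∖ B| — true.
(d) security: |A| = 7, |A ∩ B| = 6; needs |A ∩ B| = 5 — false.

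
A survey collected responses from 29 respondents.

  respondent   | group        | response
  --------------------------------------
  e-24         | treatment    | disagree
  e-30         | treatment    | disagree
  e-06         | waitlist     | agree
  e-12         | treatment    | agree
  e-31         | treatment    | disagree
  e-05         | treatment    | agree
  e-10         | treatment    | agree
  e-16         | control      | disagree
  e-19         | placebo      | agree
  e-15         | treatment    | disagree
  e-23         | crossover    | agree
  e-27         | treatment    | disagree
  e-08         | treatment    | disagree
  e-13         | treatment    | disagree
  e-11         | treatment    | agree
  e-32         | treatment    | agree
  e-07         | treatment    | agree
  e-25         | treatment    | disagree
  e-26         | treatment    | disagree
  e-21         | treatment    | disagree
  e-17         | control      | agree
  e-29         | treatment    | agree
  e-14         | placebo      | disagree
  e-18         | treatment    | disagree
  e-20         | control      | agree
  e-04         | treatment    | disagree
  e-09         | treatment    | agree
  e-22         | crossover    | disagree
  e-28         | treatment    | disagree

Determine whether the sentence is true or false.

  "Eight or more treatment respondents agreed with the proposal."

The determiner here denotes the relation: |A ∩ B| ≥ 8.
|A| = 21, |A ∩ B| = 8, |A ∖ B| = 13.
|A ∩ B| = 8, so the statement is true.

True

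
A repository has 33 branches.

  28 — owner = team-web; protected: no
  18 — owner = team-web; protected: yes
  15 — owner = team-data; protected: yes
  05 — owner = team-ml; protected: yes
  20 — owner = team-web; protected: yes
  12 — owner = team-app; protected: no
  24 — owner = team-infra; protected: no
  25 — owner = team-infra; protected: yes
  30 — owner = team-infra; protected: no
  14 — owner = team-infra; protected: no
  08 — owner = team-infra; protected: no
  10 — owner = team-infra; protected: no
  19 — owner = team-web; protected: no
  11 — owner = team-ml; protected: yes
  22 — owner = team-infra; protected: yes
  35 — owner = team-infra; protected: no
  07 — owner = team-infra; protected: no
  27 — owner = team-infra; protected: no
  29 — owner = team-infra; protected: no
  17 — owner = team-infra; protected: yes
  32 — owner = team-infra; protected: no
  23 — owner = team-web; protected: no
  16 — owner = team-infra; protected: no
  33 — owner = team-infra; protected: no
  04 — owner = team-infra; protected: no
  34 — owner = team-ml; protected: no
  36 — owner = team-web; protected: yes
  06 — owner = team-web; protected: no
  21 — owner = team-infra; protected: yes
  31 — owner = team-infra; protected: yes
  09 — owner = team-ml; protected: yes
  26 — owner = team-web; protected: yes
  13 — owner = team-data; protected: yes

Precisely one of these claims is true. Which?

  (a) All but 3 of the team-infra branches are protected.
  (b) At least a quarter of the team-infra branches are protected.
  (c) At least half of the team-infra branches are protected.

|A| = 18, |A ∩ B| = 5, |A ∖ B| = 13.
(a) requires |A ∖ B| = 3: false.
(b) requires |A ∩ B| / |A| ≥ 1/4: true.
(c) requires |A ∩ B| ≥ |A ∖ B|: false.

(b)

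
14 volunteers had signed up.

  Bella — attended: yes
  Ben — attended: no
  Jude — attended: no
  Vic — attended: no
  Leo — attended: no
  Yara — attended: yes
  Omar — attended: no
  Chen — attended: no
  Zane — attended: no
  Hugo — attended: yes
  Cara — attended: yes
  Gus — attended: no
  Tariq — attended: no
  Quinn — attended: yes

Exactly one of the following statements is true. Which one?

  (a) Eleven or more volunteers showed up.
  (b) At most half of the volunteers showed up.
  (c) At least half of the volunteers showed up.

|A| = 14, |A ∩ B| = 5, |A ∖ B| = 9.
(a) requires |A ∩ B| ≥ 11: false.
(b) requires |A ∩ B| ≤ |A ∖ B|: true.
(c) requires |A ∩ B| ≥ |A ∖ B|: false.

(b)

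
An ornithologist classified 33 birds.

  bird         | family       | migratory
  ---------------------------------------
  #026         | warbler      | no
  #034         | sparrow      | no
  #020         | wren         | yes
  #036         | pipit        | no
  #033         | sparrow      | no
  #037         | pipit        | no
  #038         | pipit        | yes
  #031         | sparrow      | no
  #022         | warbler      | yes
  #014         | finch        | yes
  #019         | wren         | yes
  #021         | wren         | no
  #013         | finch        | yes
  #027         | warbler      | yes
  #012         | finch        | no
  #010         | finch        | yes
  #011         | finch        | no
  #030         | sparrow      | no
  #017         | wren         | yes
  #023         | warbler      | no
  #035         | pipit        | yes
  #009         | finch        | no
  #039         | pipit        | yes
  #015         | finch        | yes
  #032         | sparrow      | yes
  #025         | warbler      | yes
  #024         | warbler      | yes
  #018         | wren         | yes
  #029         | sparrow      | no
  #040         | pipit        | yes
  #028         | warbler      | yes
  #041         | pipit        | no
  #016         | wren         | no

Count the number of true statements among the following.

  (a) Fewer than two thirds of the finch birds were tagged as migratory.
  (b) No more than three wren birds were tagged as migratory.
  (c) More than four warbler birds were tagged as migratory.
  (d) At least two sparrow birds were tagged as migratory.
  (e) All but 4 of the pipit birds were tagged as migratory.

2

(a) finch: |A| = 7, |A ∩ B| = 4; needs |A ∩ B| / |A| < 2/3 — true.
(b) wren: |A| = 6, |A ∩ B| = 4; needs |A ∩ B| ≤ 3 — false.
(c) warbler: |A| = 7, |A ∩ B| = 5; needs |A ∩ B| > 4 — true.
(d) sparrow: |A| = 6, |A ∩ B| = 1; needs |A ∩ B| ≥ 2 — false.
(e) pipit: |A| = 7, |A ∩ B| = 4; needs |A ∖ B| = 4 — false.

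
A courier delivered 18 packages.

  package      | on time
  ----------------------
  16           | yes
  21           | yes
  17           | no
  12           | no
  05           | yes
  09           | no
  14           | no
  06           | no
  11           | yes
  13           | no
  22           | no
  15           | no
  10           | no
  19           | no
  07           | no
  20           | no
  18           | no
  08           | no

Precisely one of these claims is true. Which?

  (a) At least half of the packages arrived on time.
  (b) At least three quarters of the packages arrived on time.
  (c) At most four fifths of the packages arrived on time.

|A| = 18, |A ∩ B| = 4, |A ∖ B| = 14.
(a) requires |A ∩ B| ≥ |A ∖ B|: false.
(b) requires |A ∩ B| / |A| ≥ 3/4: false.
(c) requires |A ∩ B| / |A| ≤ 4/5: true.

(c)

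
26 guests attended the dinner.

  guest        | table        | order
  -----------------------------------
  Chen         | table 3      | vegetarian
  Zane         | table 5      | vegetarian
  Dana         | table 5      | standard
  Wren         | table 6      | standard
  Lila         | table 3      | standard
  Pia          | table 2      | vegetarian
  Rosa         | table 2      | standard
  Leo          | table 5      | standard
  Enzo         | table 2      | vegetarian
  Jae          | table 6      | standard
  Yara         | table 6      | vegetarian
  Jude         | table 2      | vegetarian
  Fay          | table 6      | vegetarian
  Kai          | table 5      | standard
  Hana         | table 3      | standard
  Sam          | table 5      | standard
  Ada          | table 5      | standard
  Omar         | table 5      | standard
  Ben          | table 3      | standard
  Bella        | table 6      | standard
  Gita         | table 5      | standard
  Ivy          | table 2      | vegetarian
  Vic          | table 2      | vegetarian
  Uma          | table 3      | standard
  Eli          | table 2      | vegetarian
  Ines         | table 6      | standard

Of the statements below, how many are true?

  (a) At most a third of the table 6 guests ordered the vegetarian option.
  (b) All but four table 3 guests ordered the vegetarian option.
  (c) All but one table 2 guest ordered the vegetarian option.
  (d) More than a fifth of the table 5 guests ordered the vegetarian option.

3

(a) table 6: |A| = 6, |A ∩ B| = 2; needs |A ∩ B| / |A| ≤ 1/3 — true.
(b) table 3: |A| = 5, |A ∩ B| = 1; needs |A ∖ B| = 4 — true.
(c) table 2: |A| = 7, |A ∩ B| = 6; needs |A ∖ B| = 1 — true.
(d) table 5: |A| = 8, |A ∩ B| = 1; needs |A ∩ B| / |A| > 1/5 — false.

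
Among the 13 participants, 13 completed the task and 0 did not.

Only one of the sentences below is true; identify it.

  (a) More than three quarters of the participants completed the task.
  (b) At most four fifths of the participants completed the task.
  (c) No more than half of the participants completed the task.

(a)

|A| = 13, |A ∩ B| = 13, |A ∖ B| = 0.
(a) requires |A ∩ B| / |A| > 3/4: true.
(b) requires |A ∩ B| / |A| ≤ 4/5: false.
(c) requires |A ∩ B| ≤ |A ∖ B|: false.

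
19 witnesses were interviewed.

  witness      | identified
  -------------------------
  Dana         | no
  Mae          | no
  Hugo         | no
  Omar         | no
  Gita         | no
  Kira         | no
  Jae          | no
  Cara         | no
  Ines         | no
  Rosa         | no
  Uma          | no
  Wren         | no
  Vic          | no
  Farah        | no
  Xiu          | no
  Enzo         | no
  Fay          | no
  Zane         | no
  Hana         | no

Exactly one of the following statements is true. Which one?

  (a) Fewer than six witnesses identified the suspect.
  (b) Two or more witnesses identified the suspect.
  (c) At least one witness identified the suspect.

|A| = 19, |A ∩ B| = 0, |A ∖ B| = 19.
(a) requires |A ∩ B| < 6: true.
(b) requires |A ∩ B| ≥ 2: false.
(c) requires A ∩ B ≠ ∅ (|A ∩ B| ≥ 1): false.

(a)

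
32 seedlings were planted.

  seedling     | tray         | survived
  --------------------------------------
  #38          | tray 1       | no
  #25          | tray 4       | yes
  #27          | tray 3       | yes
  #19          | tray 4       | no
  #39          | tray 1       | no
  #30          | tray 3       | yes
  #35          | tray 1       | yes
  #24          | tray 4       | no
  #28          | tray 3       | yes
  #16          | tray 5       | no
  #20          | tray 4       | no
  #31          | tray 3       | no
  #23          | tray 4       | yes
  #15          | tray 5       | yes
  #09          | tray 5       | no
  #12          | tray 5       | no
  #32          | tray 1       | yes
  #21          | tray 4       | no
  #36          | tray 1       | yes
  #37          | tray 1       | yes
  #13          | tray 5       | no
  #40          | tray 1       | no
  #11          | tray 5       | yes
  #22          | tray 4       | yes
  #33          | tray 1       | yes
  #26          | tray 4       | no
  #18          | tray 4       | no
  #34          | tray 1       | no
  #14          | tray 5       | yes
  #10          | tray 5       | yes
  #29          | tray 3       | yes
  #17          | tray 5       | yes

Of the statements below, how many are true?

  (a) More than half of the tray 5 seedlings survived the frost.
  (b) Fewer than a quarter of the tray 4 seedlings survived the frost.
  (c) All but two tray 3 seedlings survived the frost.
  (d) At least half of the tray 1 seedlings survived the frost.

2

(a) tray 5: |A| = 9, |A ∩ B| = 5; needs |A ∩ B| > |A ∖ B| — true.
(b) tray 4: |A| = 9, |A ∩ B| = 3; needs |A ∩ B| / |A| < 1/4 — false.
(c) tray 3: |A| = 5, |A ∩ B| = 4; needs |A ∖ B| = 2 — false.
(d) tray 1: |A| = 9, |A ∩ B| = 5; needs |A ∩ B| ≥ |A ∖ B| — true.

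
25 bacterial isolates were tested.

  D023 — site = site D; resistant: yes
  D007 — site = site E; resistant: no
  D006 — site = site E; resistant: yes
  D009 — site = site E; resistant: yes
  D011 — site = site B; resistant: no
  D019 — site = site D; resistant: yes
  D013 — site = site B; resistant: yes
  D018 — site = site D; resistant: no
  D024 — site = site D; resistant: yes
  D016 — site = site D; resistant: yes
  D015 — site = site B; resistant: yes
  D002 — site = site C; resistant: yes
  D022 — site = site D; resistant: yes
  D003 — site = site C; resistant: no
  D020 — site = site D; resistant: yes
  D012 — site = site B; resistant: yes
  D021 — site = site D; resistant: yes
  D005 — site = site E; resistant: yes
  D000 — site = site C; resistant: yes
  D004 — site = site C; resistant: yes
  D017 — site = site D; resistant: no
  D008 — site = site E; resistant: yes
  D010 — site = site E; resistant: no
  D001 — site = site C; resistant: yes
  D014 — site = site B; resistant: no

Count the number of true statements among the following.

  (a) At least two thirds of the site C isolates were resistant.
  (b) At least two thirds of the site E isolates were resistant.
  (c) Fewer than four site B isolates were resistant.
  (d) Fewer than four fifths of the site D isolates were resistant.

4

(a) site C: |A| = 5, |A ∩ B| = 4; needs |A ∩ B| / |A| ≥ 2/3 — true.
(b) site E: |A| = 6, |A ∩ B| = 4; needs |A ∩ B| / |A| ≥ 2/3 — true.
(c) site B: |A| = 5, |A ∩ B| = 3; needs |A ∩ B| < 4 — true.
(d) site D: |A| = 9, |A ∩ B| = 7; needs |A ∩ B| / |A| < 4/5 — true.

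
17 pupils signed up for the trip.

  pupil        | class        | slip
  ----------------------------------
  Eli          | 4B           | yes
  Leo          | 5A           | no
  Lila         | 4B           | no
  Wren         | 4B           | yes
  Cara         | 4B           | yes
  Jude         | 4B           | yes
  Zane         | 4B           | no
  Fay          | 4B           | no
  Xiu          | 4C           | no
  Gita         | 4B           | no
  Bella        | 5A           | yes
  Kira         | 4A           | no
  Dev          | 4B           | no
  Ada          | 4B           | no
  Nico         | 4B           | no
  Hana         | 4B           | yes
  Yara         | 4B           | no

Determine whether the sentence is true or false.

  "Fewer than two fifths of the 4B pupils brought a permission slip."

The determiner here denotes the relation: |A ∩ B| / |A| < 2/5.
A (the restrictor) = {Eli, Lila, Wren, Cara, Jude, Zane, Fay, Gita, Dev, Ada, Nico, Hana, Yara}, |A| = 13.
A ∩ B = {Eli, Wren, Cara, Jude, Hana}, so |A ∩ B| = 5.
A ∖ B = {Lila, Zane, Fay, Gita, Dev, Ada, Nico, Yara}, so |A ∖ B| = 8.
|A ∩ B|/|A| = 5/13, so the statement is true.

True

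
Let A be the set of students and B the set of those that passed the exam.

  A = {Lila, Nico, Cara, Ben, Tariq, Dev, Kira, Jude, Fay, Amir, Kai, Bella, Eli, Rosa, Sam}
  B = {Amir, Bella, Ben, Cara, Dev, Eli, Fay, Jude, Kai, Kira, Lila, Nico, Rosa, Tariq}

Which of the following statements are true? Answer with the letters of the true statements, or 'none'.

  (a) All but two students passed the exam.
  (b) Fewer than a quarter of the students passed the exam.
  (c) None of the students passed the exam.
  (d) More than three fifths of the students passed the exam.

(d)

|A| = 15, |A ∩ B| = 14, |A ∖ B| = 1.
(a) |A ∖ B| = 2: fails.
(b) |A ∩ B| / |A| < 1/4: fails.
(c) A ∩ B = ∅ (|A ∩ B| = 0): fails.
(d) |A ∩ B| / |A| > 3/5: holds.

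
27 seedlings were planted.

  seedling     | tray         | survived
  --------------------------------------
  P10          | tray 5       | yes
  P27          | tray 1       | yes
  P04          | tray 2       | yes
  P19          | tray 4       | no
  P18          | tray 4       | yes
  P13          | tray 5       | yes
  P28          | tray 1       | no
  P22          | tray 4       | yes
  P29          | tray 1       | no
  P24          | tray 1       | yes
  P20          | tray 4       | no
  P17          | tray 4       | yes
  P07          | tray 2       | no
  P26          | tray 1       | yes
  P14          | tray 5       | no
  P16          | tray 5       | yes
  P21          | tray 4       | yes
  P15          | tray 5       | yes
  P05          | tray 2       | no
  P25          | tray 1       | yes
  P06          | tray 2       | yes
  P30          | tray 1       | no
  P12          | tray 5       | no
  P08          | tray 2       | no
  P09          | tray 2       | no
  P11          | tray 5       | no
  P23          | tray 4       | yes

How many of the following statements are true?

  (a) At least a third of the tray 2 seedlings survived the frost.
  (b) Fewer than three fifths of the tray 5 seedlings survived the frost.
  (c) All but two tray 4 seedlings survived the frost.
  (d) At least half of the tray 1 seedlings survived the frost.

4

(a) tray 2: |A| = 6, |A ∩ B| = 2; needs |A ∩ B| / |A| ≥ 1/3 — true.
(b) tray 5: |A| = 7, |A ∩ B| = 4; needs |A ∩ B| / |A| < 3/5 — true.
(c) tray 4: |A| = 7, |A ∩ B| = 5; needs |A ∖ B| = 2 — true.
(d) tray 1: |A| = 7, |A ∩ B| = 4; needs |A ∩ B| ≥ |A ∖ B| — true.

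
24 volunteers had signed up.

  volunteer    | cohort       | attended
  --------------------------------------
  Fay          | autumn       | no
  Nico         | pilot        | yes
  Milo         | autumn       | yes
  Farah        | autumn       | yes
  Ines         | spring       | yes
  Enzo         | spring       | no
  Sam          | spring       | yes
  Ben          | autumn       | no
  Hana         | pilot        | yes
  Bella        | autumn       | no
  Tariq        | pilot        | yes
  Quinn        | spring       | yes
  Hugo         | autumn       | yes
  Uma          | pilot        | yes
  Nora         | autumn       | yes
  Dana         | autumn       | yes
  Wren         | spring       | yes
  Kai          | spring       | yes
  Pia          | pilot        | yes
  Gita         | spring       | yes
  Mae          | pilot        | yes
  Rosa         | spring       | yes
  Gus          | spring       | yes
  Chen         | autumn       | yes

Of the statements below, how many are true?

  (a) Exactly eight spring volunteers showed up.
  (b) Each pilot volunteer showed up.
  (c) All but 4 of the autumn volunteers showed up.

2

(a) spring: |A| = 9, |A ∩ B| = 8; needs |A ∩ B| = 8 — true.
(b) pilot: |A| = 6, |A ∩ B| = 6; needs A ⊆ B, i.e. every element of A is in B (|A ∖ B| = 0) — true.
(c) autumn: |A| = 9, |A ∩ B| = 6; needs |A ∖ B| = 4 — false.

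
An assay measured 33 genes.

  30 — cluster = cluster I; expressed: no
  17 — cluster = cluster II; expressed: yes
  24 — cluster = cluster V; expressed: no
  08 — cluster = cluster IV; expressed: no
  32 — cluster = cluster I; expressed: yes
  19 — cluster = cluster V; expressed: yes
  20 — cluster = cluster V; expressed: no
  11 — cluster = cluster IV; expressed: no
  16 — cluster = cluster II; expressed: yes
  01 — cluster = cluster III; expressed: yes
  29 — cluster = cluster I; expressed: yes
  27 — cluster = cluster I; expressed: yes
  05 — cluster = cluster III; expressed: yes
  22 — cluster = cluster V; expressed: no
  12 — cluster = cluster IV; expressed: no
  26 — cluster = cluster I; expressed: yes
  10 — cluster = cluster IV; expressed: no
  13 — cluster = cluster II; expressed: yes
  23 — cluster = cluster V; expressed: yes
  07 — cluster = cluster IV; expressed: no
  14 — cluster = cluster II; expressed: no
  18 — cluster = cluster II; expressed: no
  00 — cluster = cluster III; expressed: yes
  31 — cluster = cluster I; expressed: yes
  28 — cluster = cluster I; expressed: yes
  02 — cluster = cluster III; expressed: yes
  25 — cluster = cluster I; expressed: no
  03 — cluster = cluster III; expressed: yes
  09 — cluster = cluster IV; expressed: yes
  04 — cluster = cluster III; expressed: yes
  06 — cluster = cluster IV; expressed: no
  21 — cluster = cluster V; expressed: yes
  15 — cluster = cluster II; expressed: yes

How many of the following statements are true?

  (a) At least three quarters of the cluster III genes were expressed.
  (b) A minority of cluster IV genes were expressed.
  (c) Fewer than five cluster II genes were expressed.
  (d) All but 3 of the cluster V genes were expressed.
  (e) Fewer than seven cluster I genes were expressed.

(a) cluster III: |A| = 6, |A ∩ B| = 6; needs |A ∩ B| / |A| ≥ 3/4 — true.
(b) cluster IV: |A| = 7, |A ∩ B| = 1; needs |A ∩ B| < |A ∖ B| — true.
(c) cluster II: |A| = 6, |A ∩ B| = 4; needs |A ∩ B| < 5 — true.
(d) cluster V: |A| = 6, |A ∩ B| = 3; needs |A ∖ B| = 3 — true.
(e) cluster I: |A| = 8, |A ∩ B| = 6; needs |A ∩ B| < 7 — true.

5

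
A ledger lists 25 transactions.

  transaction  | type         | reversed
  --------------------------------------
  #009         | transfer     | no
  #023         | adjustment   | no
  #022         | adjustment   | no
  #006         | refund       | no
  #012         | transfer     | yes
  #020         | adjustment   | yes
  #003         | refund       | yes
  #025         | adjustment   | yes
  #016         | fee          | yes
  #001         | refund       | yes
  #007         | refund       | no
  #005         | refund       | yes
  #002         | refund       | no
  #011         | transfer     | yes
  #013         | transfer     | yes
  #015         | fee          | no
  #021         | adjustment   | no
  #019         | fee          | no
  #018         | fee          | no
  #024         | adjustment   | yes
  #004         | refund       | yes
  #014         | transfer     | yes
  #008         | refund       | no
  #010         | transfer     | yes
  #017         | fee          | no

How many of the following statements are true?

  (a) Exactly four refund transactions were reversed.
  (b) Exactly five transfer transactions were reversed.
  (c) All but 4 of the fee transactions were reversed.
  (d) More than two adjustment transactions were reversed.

4

(a) refund: |A| = 8, |A ∩ B| = 4; needs |A ∩ B| = 4 — true.
(b) transfer: |A| = 6, |A ∩ B| = 5; needs |A ∩ B| = 5 — true.
(c) fee: |A| = 5, |A ∩ B| = 1; needs |A ∖ B| = 4 — true.
(d) adjustment: |A| = 6, |A ∩ B| = 3; needs |A ∩ B| > 2 — true.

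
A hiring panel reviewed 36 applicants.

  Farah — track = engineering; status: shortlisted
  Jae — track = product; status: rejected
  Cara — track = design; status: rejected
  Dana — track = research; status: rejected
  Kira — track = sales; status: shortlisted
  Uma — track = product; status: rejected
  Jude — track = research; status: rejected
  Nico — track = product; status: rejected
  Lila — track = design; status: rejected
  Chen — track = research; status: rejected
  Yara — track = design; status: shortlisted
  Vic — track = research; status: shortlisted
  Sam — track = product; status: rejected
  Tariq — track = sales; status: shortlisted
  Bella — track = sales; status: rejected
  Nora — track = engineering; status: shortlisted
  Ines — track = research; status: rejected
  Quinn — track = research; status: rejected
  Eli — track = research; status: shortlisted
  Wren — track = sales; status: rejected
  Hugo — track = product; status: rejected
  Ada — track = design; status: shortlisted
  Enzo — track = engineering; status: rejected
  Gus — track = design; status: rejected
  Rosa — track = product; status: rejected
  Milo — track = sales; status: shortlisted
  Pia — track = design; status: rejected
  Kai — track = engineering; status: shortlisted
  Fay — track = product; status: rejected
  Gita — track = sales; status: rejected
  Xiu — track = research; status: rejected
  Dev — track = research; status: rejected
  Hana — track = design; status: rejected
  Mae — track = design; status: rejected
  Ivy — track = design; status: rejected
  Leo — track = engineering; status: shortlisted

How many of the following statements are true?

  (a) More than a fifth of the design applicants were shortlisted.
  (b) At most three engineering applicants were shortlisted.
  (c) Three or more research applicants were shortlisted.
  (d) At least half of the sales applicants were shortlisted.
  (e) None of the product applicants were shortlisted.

3

(a) design: |A| = 9, |A ∩ B| = 2; needs |A ∩ B| / |A| > 1/5 — true.
(b) engineering: |A| = 5, |A ∩ B| = 4; needs |A ∩ B| ≤ 3 — false.
(c) research: |A| = 9, |A ∩ B| = 2; needs |A ∩ B| ≥ 3 — false.
(d) sales: |A| = 6, |A ∩ B| = 3; needs |A ∩ B| ≥ |A ∖ B| — true.
(e) product: |A| = 7, |A ∩ B| = 0; needs A ∩ B = ∅ (|A ∩ B| = 0) — true.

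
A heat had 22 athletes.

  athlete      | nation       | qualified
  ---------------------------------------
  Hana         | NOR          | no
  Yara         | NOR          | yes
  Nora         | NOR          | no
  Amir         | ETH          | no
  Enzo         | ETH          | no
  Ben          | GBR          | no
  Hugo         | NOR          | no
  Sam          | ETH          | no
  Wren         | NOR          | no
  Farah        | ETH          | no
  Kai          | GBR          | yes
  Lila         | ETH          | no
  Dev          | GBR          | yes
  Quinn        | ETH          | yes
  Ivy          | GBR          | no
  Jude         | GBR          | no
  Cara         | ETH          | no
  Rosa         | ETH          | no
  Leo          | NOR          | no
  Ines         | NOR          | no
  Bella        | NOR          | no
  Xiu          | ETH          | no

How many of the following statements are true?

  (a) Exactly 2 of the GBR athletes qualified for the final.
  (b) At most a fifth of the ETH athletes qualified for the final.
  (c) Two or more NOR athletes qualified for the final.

2

(a) GBR: |A| = 5, |A ∩ B| = 2; needs |A ∩ B| = 2 — true.
(b) ETH: |A| = 9, |A ∩ B| = 1; needs |A ∩ B| / |A| ≤ 1/5 — true.
(c) NOR: |A| = 8, |A ∩ B| = 1; needs |A ∩ B| ≥ 2 — false.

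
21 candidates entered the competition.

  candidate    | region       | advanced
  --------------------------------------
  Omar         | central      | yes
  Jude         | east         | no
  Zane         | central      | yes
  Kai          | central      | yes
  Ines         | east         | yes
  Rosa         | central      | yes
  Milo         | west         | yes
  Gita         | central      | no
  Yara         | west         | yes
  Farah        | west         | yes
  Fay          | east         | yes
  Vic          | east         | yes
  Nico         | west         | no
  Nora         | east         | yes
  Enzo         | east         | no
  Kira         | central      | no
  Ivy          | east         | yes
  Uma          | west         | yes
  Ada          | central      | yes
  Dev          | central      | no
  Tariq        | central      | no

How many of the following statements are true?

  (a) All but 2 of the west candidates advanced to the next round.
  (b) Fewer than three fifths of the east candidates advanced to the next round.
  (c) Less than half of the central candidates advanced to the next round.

0

(a) west: |A| = 5, |A ∩ B| = 4; needs |A ∖ B| = 2 — false.
(b) east: |A| = 7, |A ∩ B| = 5; needs |A ∩ B| / |A| < 3/5 — false.
(c) central: |A| = 9, |A ∩ B| = 5; needs |A ∩ B| < |A ∖ B| — false.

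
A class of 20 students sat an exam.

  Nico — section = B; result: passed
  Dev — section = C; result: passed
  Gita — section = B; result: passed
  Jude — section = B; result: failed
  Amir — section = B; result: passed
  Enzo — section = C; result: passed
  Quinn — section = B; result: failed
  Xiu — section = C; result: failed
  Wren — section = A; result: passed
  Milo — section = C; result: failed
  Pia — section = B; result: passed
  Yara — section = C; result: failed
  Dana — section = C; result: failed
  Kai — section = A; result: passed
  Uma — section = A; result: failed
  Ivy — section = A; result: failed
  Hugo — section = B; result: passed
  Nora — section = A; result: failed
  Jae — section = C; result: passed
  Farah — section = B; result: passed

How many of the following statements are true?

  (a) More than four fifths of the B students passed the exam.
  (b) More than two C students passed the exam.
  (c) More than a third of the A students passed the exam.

(a) B: |A| = 8, |A ∩ B| = 6; needs |A ∩ B| / |A| > 4/5 — false.
(b) C: |A| = 7, |A ∩ B| = 3; needs |A ∩ B| > 2 — true.
(c) A: |A| = 5, |A ∩ B| = 2; needs |A ∩ B| / |A| > 1/3 — true.

2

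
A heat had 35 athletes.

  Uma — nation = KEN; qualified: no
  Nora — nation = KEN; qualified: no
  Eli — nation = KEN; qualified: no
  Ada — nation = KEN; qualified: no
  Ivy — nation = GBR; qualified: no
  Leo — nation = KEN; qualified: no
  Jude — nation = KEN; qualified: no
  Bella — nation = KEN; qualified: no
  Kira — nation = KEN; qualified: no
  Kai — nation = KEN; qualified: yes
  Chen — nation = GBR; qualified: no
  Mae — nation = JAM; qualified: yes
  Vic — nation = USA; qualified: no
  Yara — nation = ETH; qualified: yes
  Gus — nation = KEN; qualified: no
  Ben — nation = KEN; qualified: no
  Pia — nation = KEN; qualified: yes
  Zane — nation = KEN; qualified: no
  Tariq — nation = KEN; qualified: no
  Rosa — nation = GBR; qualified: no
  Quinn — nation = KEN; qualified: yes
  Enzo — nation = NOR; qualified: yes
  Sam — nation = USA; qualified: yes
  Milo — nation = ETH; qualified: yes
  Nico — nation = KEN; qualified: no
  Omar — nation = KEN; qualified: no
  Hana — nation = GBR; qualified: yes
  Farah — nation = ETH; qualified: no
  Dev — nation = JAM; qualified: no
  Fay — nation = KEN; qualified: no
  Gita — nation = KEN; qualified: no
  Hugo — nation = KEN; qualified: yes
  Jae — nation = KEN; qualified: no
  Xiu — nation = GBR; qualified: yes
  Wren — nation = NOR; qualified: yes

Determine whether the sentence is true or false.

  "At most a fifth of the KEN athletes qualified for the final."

'At most a fifth of the KEN athletes qualified for the final' holds iff |A ∩ B| / |A| ≤ 1/5.
|A| = 21, |A ∩ B| = 4, |A ∖ B| = 17.
|A ∩ B|/|A| = 4/21, so the statement is true.

True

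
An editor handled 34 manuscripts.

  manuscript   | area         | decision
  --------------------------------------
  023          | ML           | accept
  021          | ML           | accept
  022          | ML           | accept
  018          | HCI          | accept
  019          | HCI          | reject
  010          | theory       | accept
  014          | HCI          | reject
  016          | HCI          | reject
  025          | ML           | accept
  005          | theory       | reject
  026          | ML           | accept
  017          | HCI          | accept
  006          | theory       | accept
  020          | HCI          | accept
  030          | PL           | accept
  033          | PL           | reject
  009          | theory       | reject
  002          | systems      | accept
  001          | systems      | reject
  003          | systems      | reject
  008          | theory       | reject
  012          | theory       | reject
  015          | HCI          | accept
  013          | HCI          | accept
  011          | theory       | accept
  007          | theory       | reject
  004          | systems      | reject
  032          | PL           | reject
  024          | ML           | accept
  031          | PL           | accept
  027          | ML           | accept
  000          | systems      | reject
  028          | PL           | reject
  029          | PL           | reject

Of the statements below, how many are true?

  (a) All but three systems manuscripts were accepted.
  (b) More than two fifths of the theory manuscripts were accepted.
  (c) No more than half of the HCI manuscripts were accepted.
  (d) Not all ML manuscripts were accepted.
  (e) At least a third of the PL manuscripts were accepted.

1

(a) systems: |A| = 5, |A ∩ B| = 1; needs |A ∖ B| = 3 — false.
(b) theory: |A| = 8, |A ∩ B| = 3; needs |A ∩ B| / |A| > 2/5 — false.
(c) HCI: |A| = 8, |A ∩ B| = 5; needs |A ∩ B| ≤ |A ∖ B| — false.
(d) ML: |A| = 7, |A ∩ B| = 7; needs A ⊄ B (|A ∖ B| ≥ 1) — false.
(e) PL: |A| = 6, |A ∩ B| = 2; needs |A ∩ B| / |A| ≥ 1/3 — true.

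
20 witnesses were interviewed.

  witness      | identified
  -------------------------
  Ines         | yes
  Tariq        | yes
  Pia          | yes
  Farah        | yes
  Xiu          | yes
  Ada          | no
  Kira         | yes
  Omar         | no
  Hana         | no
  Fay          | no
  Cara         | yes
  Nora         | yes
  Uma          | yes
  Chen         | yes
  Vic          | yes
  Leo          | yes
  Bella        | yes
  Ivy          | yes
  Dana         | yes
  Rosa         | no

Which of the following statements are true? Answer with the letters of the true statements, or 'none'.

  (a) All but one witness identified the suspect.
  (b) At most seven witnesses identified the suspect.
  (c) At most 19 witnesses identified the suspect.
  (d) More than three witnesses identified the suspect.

(c), (d)

|A| = 20, |A ∩ B| = 15, |A ∖ B| = 5.
(a) |A ∖ B| = 1: fails.
(b) |A ∩ B| ≤ 7: fails.
(c) |A ∩ B| ≤ 19: holds.
(d) |A ∩ B| > 3: holds.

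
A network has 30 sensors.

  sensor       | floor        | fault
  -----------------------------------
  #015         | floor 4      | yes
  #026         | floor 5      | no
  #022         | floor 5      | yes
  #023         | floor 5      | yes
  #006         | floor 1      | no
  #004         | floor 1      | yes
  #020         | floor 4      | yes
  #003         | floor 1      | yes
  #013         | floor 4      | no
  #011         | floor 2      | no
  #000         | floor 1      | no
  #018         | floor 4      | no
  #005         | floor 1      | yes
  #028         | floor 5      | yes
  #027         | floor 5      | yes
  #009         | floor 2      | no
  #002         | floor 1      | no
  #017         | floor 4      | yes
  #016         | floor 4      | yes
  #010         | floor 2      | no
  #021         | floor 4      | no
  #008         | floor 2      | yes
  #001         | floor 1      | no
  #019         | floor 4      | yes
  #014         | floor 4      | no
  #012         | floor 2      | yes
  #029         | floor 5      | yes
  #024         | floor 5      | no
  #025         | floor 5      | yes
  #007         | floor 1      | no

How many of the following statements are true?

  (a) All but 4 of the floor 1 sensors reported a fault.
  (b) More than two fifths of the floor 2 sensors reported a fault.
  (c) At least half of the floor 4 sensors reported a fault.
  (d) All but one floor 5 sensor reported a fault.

1

(a) floor 1: |A| = 8, |A ∩ B| = 3; needs |A ∖ B| = 4 — false.
(b) floor 2: |A| = 5, |A ∩ B| = 2; needs |A ∩ B| / |A| > 2/5 — false.
(c) floor 4: |A| = 9, |A ∩ B| = 5; needs |A ∩ B| ≥ |A ∖ B| — true.
(d) floor 5: |A| = 8, |A ∩ B| = 6; needs |A ∖ B| = 1 — false.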